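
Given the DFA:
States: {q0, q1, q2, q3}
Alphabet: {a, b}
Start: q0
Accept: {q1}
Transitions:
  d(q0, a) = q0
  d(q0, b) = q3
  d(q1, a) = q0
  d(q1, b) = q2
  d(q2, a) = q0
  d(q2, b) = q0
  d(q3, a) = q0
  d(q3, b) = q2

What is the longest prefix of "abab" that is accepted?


Run the DFA, marking each prefix where the state is accepting:
  "" -> q0 [reject]
  "a" -> q0 [reject]
  "ab" -> q3 [reject]
  "aba" -> q0 [reject]
  "abab" -> q3 [reject]

No prefix is accepted


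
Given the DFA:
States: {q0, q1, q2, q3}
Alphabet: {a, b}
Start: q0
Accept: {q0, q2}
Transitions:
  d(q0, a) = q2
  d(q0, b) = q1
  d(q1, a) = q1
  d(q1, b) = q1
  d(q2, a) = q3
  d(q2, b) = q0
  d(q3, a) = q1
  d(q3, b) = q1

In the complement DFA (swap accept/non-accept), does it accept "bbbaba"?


Trace: q0 -> q1 -> q1 -> q1 -> q1 -> q1 -> q1
Final: q1
Original accept: {q0, q2}
Complement: q1 is not in original accept

Yes, complement accepts (original rejects)


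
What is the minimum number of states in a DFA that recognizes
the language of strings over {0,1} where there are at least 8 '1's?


States: count = 0, 1, ..., 7, and a final '>= 8' state.
Total: 8 + 1 = 9. Accept = '>= 8' state.

9


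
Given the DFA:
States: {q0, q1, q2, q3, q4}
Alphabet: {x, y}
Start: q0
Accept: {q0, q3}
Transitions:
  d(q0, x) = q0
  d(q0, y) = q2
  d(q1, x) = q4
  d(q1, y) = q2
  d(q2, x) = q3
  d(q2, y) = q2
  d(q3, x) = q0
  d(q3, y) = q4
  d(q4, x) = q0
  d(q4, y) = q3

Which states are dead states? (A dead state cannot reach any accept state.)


Forward reachability from each state:
  q0 -> reaches accept state q0 (live)
  q1 -> reaches accept state q0 (live)
  q2 -> reaches accept state q0 (live)
  q3 -> reaches accept state q0 (live)
  q4 -> reaches accept state q0 (live)

None (all states can reach an accept state)


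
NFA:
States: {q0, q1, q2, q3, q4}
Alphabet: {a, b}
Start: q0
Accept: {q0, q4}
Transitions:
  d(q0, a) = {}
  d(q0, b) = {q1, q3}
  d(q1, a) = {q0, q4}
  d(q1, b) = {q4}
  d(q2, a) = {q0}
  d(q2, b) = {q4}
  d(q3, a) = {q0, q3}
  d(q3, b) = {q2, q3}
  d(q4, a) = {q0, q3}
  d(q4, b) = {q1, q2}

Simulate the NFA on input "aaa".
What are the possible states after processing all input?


Start: {q0}
  --a--> {}
  --a--> {}
  --a--> {}

{} (empty set, no valid transitions)


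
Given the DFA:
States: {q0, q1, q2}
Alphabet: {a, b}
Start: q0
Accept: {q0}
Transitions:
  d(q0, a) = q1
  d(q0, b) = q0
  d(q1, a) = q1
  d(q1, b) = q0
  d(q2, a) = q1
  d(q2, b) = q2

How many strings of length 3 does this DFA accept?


Enumerating all length-3 strings:
  "aaa" -> q1 [reject]
  "aab" -> q0 [accept]
  "aba" -> q1 [reject]
  "abb" -> q0 [accept]
  "baa" -> q1 [reject]
  "bab" -> q0 [accept]
  "bba" -> q1 [reject]
  "bbb" -> q0 [accept]

4 out of 8


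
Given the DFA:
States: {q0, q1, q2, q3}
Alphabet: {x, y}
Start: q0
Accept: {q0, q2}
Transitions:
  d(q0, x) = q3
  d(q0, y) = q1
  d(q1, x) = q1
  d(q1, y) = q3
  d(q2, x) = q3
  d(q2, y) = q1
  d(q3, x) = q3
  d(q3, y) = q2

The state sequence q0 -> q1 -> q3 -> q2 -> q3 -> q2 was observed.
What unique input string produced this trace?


Trace back each transition to find the symbol:
  q0 --[y]--> q1
  q1 --[y]--> q3
  q3 --[y]--> q2
  q2 --[x]--> q3
  q3 --[y]--> q2

"yyyxy"


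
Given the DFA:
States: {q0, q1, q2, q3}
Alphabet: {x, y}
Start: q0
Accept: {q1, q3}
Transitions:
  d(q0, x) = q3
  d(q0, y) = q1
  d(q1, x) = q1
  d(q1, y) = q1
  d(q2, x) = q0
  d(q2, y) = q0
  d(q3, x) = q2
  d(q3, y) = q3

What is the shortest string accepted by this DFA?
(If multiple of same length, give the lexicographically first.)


BFS by string length (lex-first path to each state shown):
  len 0: q0<-""
  len 1: q1<-"y", q3<-"x"
Found accept state at length 1.

"x"


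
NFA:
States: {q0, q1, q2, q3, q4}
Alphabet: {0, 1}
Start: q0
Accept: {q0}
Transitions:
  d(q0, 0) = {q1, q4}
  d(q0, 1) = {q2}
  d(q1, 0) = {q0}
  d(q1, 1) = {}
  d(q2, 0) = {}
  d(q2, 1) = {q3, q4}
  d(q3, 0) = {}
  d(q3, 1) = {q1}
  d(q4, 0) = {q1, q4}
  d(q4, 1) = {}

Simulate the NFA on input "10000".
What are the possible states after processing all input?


Start: {q0}
  --1--> {q2}
  --0--> {}
  --0--> {}
  --0--> {}
  --0--> {}

{} (empty set, no valid transitions)


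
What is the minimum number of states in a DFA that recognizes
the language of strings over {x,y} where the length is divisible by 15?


States track (length) mod 15.
Need 15 states: one per remainder 0..14; accept = remainder 0.

15


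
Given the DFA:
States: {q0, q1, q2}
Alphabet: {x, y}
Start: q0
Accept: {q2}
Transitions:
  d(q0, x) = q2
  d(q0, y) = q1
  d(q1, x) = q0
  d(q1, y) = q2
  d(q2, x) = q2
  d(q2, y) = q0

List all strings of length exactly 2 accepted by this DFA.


All strings of length 2: 4 total
Accepted: 2

"xx", "yy"


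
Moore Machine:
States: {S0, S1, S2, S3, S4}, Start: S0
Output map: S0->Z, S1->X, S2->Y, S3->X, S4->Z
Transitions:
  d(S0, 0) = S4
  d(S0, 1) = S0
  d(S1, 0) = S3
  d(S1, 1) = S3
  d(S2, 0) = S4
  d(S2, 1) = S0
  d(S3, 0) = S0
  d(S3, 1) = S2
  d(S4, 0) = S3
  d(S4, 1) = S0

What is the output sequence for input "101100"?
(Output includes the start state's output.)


Start: S0 (output Z)
  --1--> S0 (output Z)
  --0--> S4 (output Z)
  --1--> S0 (output Z)
  --1--> S0 (output Z)
  --0--> S4 (output Z)
  --0--> S3 (output X)

"ZZZZZZX"


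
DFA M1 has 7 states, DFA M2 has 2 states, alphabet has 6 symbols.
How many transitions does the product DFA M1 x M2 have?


Product DFA has 7 * 2 = 14 states.
Each has 6 transitions: 14 * 6 = 84

84


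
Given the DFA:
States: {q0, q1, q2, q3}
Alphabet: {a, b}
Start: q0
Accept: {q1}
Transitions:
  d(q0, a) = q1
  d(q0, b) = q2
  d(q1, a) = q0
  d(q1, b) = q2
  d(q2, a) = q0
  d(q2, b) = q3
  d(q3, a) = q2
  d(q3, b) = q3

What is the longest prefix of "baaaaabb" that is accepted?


Run the DFA, marking each prefix where the state is accepting:
  "" -> q0 [reject]
  "b" -> q2 [reject]
  "ba" -> q0 [reject]
  "baa" -> q1 [accept]
  "baaa" -> q0 [reject]
  "baaaa" -> q1 [accept]
  "baaaaa" -> q0 [reject]
  "baaaaab" -> q2 [reject]
  "baaaaabb" -> q3 [reject]

"baaaa"


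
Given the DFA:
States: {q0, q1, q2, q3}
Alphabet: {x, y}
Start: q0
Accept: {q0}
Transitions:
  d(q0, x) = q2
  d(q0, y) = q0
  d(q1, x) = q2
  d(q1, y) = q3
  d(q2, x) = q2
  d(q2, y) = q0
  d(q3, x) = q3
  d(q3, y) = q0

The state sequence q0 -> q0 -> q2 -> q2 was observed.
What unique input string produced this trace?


Trace back each transition to find the symbol:
  q0 --[y]--> q0
  q0 --[x]--> q2
  q2 --[x]--> q2

"yxx"


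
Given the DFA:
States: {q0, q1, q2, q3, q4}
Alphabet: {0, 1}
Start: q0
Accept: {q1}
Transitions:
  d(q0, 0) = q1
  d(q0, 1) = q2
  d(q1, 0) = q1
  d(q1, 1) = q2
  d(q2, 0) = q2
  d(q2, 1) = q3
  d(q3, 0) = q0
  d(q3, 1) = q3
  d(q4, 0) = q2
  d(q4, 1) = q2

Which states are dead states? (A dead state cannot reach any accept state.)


Forward reachability from each state:
  q0 -> reaches accept state q1 (live)
  q1 -> reaches accept state q1 (live)
  q2 -> reaches accept state q1 (live)
  q3 -> reaches accept state q1 (live)
  q4 -> reaches accept state q1 (live)

None (all states can reach an accept state)


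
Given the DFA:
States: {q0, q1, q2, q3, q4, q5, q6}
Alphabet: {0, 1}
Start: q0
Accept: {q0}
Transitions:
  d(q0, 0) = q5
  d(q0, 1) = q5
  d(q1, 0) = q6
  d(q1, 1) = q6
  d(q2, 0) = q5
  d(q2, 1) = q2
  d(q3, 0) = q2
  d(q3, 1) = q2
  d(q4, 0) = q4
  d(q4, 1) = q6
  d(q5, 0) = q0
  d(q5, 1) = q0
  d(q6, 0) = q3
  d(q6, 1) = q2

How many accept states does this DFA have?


Accept states listed: {q0}
Counting: q0(1)

1


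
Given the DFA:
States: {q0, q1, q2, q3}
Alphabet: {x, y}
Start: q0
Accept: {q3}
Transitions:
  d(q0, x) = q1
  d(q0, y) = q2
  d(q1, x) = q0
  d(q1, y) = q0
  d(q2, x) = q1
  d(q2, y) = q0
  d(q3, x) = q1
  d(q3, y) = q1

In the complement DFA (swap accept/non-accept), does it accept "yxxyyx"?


Trace: q0 -> q2 -> q1 -> q0 -> q2 -> q0 -> q1
Final: q1
Original accept: {q3}
Complement: q1 is not in original accept

Yes, complement accepts (original rejects)


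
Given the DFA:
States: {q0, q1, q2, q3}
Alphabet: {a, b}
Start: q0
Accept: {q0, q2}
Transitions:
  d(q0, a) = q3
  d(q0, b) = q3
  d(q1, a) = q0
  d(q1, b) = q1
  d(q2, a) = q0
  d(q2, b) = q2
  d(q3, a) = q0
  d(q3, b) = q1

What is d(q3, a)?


Looking up transition d(q3, a)

q0


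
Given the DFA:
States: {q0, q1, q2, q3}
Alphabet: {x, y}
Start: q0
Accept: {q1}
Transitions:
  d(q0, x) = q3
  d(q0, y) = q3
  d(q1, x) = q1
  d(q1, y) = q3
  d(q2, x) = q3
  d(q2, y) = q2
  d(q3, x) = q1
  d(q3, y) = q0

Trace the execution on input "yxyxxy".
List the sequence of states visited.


Input: yxyxxy
d(q0, y) = q3
d(q3, x) = q1
d(q1, y) = q3
d(q3, x) = q1
d(q1, x) = q1
d(q1, y) = q3


q0 -> q3 -> q1 -> q3 -> q1 -> q1 -> q3


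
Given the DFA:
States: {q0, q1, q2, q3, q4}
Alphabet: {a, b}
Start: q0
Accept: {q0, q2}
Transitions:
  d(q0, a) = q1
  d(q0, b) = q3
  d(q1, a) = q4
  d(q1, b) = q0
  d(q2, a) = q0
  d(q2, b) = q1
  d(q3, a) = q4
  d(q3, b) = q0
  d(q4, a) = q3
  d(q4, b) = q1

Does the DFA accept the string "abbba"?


Trace: q0 -> q1 -> q0 -> q3 -> q0 -> q1
Final state: q1
Accept states: {q0, q2}

No, rejected (final state q1 is not an accept state)


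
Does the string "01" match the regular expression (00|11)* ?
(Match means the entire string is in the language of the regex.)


|string| = 2; first = '0'; last = '1'

No, "01" does not match (00|11)*


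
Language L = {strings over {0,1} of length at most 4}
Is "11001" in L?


length = 5

No, "11001" is not in L


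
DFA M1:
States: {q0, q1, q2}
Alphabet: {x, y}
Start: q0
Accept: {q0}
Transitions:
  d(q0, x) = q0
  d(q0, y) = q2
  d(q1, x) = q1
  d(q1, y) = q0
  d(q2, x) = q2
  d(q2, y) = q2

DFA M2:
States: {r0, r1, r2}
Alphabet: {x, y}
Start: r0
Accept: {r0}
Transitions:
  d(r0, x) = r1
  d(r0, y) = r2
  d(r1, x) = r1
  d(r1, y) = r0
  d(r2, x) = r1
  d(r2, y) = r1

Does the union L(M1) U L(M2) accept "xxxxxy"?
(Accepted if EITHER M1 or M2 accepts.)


M1: final=q2 accepted=False
M2: final=r0 accepted=True

Yes, union accepts


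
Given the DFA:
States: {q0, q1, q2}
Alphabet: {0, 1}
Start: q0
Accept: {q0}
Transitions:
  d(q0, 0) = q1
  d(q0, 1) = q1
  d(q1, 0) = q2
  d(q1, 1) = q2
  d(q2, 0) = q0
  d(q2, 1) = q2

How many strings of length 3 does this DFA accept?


Enumerating all length-3 strings:
  "000" -> q0 [accept]
  "001" -> q2 [reject]
  "010" -> q0 [accept]
  "011" -> q2 [reject]
  "100" -> q0 [accept]
  "101" -> q2 [reject]
  "110" -> q0 [accept]
  "111" -> q2 [reject]

4 out of 8


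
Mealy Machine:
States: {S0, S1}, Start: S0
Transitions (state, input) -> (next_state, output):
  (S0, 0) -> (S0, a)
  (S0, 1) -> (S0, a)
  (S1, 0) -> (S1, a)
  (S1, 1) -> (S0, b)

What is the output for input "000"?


Step-by-step:
  (S0, 0) -> (S0, a)
  (S0, 0) -> (S0, a)
  (S0, 0) -> (S0, a)

"aaa"


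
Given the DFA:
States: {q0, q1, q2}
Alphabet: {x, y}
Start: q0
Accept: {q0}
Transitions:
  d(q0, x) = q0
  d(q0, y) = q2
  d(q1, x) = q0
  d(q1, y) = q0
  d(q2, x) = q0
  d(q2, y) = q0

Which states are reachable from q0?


BFS from q0:
  layer 0: {q0}
  layer 1: {q2}

{q0, q2}


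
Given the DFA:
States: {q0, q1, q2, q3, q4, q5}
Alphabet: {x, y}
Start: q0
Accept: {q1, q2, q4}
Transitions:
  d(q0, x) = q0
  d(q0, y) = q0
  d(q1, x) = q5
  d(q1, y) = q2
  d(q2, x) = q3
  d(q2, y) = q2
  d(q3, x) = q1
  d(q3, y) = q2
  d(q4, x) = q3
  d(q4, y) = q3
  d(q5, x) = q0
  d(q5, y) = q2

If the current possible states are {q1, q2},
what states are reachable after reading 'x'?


Apply transition on 'x' from each current state:
  d(q1, x) = q5
  d(q2, x) = q3

{q3, q5}


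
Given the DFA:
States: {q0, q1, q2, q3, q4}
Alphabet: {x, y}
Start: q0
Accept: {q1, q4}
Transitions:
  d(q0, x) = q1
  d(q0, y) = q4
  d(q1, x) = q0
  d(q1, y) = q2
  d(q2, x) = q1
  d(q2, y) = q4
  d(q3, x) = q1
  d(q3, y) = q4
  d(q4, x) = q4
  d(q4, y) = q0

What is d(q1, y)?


Looking up transition d(q1, y)

q2


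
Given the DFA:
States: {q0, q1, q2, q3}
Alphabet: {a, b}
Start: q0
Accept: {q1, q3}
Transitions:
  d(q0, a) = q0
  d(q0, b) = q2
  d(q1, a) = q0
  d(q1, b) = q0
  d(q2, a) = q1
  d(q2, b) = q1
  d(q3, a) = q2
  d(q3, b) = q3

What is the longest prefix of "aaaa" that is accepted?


Run the DFA, marking each prefix where the state is accepting:
  "" -> q0 [reject]
  "a" -> q0 [reject]
  "aa" -> q0 [reject]
  "aaa" -> q0 [reject]
  "aaaa" -> q0 [reject]

No prefix is accepted


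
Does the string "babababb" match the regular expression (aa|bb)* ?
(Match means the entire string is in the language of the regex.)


|string| = 8; first = 'b'; last = 'b'

No, "babababb" does not match (aa|bb)*


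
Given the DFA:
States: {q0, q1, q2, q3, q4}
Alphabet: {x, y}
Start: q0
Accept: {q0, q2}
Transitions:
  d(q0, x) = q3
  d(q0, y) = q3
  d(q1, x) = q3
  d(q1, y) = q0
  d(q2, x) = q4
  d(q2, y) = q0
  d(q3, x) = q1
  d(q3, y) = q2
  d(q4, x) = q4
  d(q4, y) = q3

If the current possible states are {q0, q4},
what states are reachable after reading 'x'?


Apply transition on 'x' from each current state:
  d(q0, x) = q3
  d(q4, x) = q4

{q3, q4}


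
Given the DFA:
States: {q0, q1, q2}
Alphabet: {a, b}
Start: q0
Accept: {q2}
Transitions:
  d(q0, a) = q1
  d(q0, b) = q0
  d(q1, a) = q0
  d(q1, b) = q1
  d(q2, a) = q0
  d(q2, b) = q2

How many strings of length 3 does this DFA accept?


Enumerating all length-3 strings:
  "aaa" -> q1 [reject]
  "aab" -> q0 [reject]
  "aba" -> q0 [reject]
  "abb" -> q1 [reject]
  "baa" -> q0 [reject]
  "bab" -> q1 [reject]
  "bba" -> q1 [reject]
  "bbb" -> q0 [reject]

0 out of 8


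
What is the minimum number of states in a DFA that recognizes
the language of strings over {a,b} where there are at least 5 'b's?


States: count = 0, 1, ..., 4, and a final '>= 5' state.
Total: 5 + 1 = 6. Accept = '>= 5' state.

6


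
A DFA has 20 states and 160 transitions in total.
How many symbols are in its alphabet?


Each state has exactly one transition per symbol.
|alphabet| = transitions / states = 160 / 20 = 8

8


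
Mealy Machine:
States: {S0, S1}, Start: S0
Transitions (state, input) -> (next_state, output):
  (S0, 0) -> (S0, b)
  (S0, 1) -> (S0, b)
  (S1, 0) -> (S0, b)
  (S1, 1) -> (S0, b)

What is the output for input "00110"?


Step-by-step:
  (S0, 0) -> (S0, b)
  (S0, 0) -> (S0, b)
  (S0, 1) -> (S0, b)
  (S0, 1) -> (S0, b)
  (S0, 0) -> (S0, b)

"bbbbb"


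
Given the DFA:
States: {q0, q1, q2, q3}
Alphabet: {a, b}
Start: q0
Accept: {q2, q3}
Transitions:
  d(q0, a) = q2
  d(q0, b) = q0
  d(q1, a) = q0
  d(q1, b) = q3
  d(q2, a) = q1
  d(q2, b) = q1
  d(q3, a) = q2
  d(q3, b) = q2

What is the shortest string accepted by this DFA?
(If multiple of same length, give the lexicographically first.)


BFS by string length (lex-first path to each state shown):
  len 0: q0<-""
  len 1: q0<-"b", q2<-"a"
Found accept state at length 1.

"a"


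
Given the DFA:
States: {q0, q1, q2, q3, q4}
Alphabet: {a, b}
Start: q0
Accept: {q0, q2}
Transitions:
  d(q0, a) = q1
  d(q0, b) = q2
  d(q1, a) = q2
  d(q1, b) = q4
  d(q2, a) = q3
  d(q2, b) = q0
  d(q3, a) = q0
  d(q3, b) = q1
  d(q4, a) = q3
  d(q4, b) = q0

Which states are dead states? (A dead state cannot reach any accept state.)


Forward reachability from each state:
  q0 -> reaches accept state q0 (live)
  q1 -> reaches accept state q0 (live)
  q2 -> reaches accept state q0 (live)
  q3 -> reaches accept state q0 (live)
  q4 -> reaches accept state q0 (live)

None (all states can reach an accept state)


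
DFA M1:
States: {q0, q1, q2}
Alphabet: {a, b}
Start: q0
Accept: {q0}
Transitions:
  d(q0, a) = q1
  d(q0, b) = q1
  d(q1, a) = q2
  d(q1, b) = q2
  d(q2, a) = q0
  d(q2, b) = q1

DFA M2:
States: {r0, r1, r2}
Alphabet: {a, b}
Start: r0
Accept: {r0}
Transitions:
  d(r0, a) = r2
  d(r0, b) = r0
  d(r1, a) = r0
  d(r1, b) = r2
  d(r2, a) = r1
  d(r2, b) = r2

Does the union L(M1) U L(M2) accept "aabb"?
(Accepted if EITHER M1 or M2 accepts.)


M1: final=q2 accepted=False
M2: final=r2 accepted=False

No, union rejects (neither accepts)


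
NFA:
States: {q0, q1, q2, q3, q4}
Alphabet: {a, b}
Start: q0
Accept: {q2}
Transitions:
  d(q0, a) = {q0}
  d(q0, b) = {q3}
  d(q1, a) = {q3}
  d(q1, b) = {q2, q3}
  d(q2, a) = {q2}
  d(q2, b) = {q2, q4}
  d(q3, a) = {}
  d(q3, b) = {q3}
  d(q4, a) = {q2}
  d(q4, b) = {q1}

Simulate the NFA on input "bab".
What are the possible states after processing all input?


Start: {q0}
  --b--> {q3}
  --a--> {}
  --b--> {}

{} (empty set, no valid transitions)


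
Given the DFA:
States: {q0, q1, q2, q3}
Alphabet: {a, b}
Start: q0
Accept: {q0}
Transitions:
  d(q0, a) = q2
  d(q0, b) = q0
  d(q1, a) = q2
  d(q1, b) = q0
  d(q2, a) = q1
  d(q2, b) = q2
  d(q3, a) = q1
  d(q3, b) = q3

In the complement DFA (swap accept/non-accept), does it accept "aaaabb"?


Trace: q0 -> q2 -> q1 -> q2 -> q1 -> q0 -> q0
Final: q0
Original accept: {q0}
Complement: q0 is in original accept

No, complement rejects (original accepts)


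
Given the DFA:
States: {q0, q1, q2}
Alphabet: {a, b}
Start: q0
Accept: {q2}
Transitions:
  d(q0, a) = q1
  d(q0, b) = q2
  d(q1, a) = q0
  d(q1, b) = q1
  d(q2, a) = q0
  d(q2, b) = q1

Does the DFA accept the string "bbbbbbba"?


Trace: q0 -> q2 -> q1 -> q1 -> q1 -> q1 -> q1 -> q1 -> q0
Final state: q0
Accept states: {q2}

No, rejected (final state q0 is not an accept state)


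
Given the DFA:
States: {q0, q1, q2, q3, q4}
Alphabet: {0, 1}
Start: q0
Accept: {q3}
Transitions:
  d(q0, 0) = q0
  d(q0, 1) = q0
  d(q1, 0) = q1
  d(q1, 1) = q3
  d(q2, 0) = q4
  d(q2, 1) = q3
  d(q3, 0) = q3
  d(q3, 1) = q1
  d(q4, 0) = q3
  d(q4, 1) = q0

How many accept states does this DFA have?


Accept states listed: {q3}
Counting: q3(1)

1


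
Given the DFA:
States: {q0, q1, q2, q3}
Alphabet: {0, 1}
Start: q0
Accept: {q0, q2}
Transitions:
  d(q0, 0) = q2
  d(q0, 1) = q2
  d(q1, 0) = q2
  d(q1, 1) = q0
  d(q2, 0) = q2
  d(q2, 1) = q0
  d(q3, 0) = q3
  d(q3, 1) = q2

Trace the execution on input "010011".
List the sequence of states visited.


Input: 010011
d(q0, 0) = q2
d(q2, 1) = q0
d(q0, 0) = q2
d(q2, 0) = q2
d(q2, 1) = q0
d(q0, 1) = q2


q0 -> q2 -> q0 -> q2 -> q2 -> q0 -> q2


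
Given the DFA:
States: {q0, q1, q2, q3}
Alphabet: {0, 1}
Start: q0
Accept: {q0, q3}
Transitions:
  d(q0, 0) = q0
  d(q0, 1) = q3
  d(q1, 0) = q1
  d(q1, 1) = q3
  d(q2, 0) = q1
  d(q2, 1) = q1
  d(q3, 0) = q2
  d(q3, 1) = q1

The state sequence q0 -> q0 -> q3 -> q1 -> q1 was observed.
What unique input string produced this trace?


Trace back each transition to find the symbol:
  q0 --[0]--> q0
  q0 --[1]--> q3
  q3 --[1]--> q1
  q1 --[0]--> q1

"0110"


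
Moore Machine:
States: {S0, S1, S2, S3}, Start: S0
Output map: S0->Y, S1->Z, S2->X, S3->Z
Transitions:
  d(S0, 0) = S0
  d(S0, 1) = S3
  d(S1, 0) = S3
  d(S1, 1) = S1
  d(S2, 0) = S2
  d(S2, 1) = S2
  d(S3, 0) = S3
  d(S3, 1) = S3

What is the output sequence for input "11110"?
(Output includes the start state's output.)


Start: S0 (output Y)
  --1--> S3 (output Z)
  --1--> S3 (output Z)
  --1--> S3 (output Z)
  --1--> S3 (output Z)
  --0--> S3 (output Z)

"YZZZZZ"


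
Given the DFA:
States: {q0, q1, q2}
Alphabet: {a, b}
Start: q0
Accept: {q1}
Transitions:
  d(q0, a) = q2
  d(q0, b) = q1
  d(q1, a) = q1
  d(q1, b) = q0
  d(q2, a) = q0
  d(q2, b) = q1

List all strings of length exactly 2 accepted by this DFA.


All strings of length 2: 4 total
Accepted: 2

"ab", "ba"


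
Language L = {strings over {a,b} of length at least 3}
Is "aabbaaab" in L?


length = 8

Yes, "aabbaaab" is in L


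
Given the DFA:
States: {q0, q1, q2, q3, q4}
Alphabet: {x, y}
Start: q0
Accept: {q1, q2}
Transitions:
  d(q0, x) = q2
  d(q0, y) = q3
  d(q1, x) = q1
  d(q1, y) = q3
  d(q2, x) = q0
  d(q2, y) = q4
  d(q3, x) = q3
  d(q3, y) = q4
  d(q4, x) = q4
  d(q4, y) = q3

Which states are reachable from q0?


BFS from q0:
  layer 0: {q0}
  layer 1: {q2, q3}
  layer 2: {q4}

{q0, q2, q3, q4}


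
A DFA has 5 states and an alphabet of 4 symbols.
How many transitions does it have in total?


Each state has exactly one transition per symbol.
5 * 4 = 20

20


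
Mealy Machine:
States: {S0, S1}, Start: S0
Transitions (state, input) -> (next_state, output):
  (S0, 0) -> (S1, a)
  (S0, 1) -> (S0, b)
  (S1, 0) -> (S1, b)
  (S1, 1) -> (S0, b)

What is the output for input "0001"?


Step-by-step:
  (S0, 0) -> (S1, a)
  (S1, 0) -> (S1, b)
  (S1, 0) -> (S1, b)
  (S1, 1) -> (S0, b)

"abbb"


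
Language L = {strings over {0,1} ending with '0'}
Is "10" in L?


last symbol = '0'

Yes, "10" is in L


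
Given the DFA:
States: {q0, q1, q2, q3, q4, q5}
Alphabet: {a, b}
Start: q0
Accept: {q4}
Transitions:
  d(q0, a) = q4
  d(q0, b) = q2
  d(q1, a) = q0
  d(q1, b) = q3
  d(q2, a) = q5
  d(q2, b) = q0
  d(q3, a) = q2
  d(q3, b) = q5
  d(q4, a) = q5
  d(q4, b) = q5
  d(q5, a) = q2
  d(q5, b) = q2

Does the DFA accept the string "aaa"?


Trace: q0 -> q4 -> q5 -> q2
Final state: q2
Accept states: {q4}

No, rejected (final state q2 is not an accept state)


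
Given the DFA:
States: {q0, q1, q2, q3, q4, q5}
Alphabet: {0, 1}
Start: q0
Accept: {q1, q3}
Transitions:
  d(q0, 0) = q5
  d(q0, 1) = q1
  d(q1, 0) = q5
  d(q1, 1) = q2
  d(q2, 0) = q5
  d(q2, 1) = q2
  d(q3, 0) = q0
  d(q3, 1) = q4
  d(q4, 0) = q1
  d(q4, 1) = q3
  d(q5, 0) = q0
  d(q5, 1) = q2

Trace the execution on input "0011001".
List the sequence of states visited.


Input: 0011001
d(q0, 0) = q5
d(q5, 0) = q0
d(q0, 1) = q1
d(q1, 1) = q2
d(q2, 0) = q5
d(q5, 0) = q0
d(q0, 1) = q1


q0 -> q5 -> q0 -> q1 -> q2 -> q5 -> q0 -> q1


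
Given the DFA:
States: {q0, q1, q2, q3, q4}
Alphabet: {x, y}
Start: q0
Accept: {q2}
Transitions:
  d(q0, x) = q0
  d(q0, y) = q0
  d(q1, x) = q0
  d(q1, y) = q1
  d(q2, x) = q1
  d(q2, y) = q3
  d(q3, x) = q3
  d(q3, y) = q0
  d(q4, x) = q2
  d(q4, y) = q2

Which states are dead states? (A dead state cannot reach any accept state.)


Forward reachability from each state:
  q0 -> reaches {q0}, no accept state (dead)
  q1 -> reaches {q0, q1}, no accept state (dead)
  q2 -> reaches accept state q2 (live)
  q3 -> reaches {q0, q3}, no accept state (dead)
  q4 -> reaches accept state q2 (live)

{q0, q1, q3}


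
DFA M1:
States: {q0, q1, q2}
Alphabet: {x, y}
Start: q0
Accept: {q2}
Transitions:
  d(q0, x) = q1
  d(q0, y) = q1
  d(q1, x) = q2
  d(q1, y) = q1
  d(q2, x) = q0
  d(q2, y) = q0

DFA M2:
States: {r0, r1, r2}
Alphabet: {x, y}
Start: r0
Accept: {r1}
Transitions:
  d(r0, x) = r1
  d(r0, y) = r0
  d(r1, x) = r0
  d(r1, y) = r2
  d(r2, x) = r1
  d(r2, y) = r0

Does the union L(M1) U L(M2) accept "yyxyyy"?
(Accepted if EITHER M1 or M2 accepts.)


M1: final=q1 accepted=False
M2: final=r0 accepted=False

No, union rejects (neither accepts)


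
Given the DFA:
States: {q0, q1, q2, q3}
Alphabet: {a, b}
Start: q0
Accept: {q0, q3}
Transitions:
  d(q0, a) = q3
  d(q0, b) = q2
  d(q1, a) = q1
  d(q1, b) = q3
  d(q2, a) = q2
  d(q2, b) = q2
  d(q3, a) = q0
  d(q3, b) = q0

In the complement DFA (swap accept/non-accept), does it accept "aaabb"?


Trace: q0 -> q3 -> q0 -> q3 -> q0 -> q2
Final: q2
Original accept: {q0, q3}
Complement: q2 is not in original accept

Yes, complement accepts (original rejects)


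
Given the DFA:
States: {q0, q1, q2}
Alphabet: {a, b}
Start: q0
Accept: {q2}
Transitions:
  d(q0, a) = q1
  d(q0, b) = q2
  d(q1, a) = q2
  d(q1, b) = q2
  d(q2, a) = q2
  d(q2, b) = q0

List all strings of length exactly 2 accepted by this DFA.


All strings of length 2: 4 total
Accepted: 3

"aa", "ab", "ba"


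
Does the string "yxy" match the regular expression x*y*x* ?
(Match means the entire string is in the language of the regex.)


|string| = 3; first = 'y'; last = 'y'

No, "yxy" does not match x*y*x*


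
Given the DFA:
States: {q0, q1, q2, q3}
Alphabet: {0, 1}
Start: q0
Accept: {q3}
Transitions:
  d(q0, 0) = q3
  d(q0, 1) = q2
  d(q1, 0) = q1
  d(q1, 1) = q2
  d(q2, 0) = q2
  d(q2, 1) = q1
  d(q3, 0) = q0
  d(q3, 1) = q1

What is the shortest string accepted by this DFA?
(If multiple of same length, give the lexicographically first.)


BFS by string length (lex-first path to each state shown):
  len 0: q0<-""
  len 1: q2<-"1", q3<-"0"
Found accept state at length 1.

"0"


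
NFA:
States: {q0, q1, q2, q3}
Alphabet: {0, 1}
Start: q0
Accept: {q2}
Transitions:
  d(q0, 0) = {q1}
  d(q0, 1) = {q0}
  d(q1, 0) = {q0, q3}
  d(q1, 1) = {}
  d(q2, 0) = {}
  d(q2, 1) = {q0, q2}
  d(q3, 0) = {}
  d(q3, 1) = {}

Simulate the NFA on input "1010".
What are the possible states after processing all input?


Start: {q0}
  --1--> {q0}
  --0--> {q1}
  --1--> {}
  --0--> {}

{} (empty set, no valid transitions)


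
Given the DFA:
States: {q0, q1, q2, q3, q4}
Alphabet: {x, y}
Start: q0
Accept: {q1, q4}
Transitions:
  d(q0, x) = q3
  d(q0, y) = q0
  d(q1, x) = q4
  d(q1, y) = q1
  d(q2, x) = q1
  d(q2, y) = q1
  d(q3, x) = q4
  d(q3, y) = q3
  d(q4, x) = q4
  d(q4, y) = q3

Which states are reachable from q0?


BFS from q0:
  layer 0: {q0}
  layer 1: {q3}
  layer 2: {q4}

{q0, q3, q4}


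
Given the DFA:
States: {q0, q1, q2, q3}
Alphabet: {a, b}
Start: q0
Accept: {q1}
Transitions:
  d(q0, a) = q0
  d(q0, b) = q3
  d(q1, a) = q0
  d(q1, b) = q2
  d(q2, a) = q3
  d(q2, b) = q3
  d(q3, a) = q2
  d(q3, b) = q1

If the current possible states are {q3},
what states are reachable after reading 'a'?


Apply transition on 'a' from each current state:
  d(q3, a) = q2

{q2}


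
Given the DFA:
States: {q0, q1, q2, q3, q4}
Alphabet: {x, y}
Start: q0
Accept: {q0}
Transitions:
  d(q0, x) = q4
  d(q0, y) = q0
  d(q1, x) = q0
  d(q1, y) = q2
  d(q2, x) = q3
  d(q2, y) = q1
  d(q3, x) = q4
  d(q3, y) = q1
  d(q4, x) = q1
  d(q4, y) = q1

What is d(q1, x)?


Looking up transition d(q1, x)

q0


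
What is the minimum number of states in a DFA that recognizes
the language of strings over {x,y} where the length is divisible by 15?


States track (length) mod 15.
Need 15 states: one per remainder 0..14; accept = remainder 0.

15


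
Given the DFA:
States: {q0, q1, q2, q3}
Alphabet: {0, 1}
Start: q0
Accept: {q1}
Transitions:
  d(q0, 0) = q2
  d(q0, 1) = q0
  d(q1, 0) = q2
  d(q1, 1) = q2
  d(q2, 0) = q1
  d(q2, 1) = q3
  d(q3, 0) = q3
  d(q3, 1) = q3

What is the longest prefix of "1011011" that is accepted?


Run the DFA, marking each prefix where the state is accepting:
  "" -> q0 [reject]
  "1" -> q0 [reject]
  "10" -> q2 [reject]
  "101" -> q3 [reject]
  "1011" -> q3 [reject]
  "10110" -> q3 [reject]
  "101101" -> q3 [reject]
  "1011011" -> q3 [reject]

No prefix is accepted


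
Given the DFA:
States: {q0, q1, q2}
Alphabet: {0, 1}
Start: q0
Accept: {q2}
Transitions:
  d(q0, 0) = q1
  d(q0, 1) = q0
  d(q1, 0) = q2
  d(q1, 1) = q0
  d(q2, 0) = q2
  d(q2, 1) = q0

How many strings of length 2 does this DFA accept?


Enumerating all length-2 strings:
  "00" -> q2 [accept]
  "01" -> q0 [reject]
  "10" -> q1 [reject]
  "11" -> q0 [reject]

1 out of 4


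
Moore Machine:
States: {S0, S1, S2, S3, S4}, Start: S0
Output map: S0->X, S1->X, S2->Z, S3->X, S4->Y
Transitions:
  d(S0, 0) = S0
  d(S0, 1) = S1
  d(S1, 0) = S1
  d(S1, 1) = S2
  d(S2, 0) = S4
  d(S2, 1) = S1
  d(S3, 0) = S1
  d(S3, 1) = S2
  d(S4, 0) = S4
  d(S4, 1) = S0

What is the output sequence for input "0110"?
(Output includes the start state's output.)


Start: S0 (output X)
  --0--> S0 (output X)
  --1--> S1 (output X)
  --1--> S2 (output Z)
  --0--> S4 (output Y)

"XXXZY"


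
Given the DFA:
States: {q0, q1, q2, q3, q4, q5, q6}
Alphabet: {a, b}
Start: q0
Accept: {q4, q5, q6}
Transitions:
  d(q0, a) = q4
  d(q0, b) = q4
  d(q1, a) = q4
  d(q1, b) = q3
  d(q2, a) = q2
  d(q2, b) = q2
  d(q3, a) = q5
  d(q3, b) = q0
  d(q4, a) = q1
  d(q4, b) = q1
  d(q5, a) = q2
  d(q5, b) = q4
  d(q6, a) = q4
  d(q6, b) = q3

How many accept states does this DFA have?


Accept states listed: {q4, q5, q6}
Counting: q4(1) q5(2) q6(3)

3


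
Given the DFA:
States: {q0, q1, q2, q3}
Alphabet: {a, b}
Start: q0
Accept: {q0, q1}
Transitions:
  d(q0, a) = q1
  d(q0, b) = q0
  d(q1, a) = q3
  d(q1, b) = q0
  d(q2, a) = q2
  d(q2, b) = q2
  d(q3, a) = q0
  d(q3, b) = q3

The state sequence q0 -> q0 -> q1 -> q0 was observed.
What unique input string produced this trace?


Trace back each transition to find the symbol:
  q0 --[b]--> q0
  q0 --[a]--> q1
  q1 --[b]--> q0

"bab"


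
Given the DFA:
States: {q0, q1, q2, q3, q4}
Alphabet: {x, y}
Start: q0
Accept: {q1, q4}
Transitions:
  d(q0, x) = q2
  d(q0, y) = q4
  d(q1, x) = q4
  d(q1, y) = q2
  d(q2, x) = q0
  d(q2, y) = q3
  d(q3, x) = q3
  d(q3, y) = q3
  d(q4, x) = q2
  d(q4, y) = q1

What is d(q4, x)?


Looking up transition d(q4, x)

q2


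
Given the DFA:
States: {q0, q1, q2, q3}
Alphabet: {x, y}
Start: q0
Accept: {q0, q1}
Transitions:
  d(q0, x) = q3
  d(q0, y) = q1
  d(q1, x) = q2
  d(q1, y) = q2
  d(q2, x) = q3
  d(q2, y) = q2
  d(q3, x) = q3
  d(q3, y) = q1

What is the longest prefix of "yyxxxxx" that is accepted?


Run the DFA, marking each prefix where the state is accepting:
  "" -> q0 [accept]
  "y" -> q1 [accept]
  "yy" -> q2 [reject]
  "yyx" -> q3 [reject]
  "yyxx" -> q3 [reject]
  "yyxxx" -> q3 [reject]
  "yyxxxx" -> q3 [reject]
  "yyxxxxx" -> q3 [reject]

"y"


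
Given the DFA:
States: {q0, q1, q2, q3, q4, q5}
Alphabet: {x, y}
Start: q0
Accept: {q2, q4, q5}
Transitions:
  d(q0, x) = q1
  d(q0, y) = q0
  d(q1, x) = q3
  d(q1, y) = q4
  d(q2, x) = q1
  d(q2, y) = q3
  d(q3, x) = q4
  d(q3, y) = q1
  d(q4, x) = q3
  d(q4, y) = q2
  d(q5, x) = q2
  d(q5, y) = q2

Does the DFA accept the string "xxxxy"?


Trace: q0 -> q1 -> q3 -> q4 -> q3 -> q1
Final state: q1
Accept states: {q2, q4, q5}

No, rejected (final state q1 is not an accept state)


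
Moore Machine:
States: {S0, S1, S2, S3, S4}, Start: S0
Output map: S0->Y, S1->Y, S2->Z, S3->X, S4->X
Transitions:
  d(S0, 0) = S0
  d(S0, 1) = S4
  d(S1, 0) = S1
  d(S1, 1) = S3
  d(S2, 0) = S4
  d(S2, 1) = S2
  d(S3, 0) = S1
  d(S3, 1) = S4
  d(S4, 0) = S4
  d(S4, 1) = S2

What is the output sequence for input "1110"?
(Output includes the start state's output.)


Start: S0 (output Y)
  --1--> S4 (output X)
  --1--> S2 (output Z)
  --1--> S2 (output Z)
  --0--> S4 (output X)

"YXZZX"


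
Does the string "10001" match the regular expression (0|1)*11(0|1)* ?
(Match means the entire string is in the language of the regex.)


|string| = 5; first = '1'; last = '1'

No, "10001" does not match (0|1)*11(0|1)*


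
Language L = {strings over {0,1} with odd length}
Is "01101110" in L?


length = 8; 8 mod 2 = 0

No, "01101110" is not in L


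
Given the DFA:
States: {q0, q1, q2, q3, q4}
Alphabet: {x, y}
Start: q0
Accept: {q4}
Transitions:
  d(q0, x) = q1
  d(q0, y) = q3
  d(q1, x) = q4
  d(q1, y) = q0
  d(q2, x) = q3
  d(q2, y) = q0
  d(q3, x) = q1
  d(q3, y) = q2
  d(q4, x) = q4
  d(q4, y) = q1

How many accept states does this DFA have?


Accept states listed: {q4}
Counting: q4(1)

1


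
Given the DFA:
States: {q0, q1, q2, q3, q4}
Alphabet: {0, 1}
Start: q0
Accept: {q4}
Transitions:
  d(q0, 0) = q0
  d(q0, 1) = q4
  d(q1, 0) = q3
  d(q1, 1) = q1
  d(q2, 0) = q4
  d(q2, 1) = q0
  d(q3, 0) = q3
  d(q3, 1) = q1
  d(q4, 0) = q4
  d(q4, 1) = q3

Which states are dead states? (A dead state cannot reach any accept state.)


Forward reachability from each state:
  q0 -> reaches accept state q4 (live)
  q1 -> reaches {q1, q3}, no accept state (dead)
  q2 -> reaches accept state q4 (live)
  q3 -> reaches {q1, q3}, no accept state (dead)
  q4 -> reaches accept state q4 (live)

{q1, q3}


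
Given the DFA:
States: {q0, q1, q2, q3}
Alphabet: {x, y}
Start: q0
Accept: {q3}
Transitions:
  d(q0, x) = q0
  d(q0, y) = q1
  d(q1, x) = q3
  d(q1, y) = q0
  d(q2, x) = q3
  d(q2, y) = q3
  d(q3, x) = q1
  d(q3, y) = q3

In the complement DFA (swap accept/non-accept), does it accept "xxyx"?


Trace: q0 -> q0 -> q0 -> q1 -> q3
Final: q3
Original accept: {q3}
Complement: q3 is in original accept

No, complement rejects (original accepts)


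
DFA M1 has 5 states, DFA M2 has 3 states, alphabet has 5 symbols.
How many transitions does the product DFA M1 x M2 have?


Product DFA has 5 * 3 = 15 states.
Each has 5 transitions: 15 * 5 = 75

75


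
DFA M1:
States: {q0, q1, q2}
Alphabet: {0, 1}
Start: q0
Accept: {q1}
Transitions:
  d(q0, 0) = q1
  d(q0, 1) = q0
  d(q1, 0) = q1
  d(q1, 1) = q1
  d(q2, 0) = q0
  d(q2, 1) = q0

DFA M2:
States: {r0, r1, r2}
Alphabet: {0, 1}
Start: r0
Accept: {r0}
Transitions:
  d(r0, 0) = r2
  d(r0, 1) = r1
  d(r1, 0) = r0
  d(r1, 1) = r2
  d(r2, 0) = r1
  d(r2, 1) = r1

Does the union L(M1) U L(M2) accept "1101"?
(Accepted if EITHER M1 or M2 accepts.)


M1: final=q1 accepted=True
M2: final=r2 accepted=False

Yes, union accepts


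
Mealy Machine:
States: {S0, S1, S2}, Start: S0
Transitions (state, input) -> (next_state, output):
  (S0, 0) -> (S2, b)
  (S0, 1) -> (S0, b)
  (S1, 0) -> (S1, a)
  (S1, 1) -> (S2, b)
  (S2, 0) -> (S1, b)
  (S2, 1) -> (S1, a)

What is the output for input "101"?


Step-by-step:
  (S0, 1) -> (S0, b)
  (S0, 0) -> (S2, b)
  (S2, 1) -> (S1, a)

"bba"


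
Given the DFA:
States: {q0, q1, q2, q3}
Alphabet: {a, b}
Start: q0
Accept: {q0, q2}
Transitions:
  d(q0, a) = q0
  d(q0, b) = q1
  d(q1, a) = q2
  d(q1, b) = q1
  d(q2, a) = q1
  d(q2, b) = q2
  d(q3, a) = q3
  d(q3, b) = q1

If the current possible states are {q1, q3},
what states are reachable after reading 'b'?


Apply transition on 'b' from each current state:
  d(q1, b) = q1
  d(q3, b) = q1

{q1}


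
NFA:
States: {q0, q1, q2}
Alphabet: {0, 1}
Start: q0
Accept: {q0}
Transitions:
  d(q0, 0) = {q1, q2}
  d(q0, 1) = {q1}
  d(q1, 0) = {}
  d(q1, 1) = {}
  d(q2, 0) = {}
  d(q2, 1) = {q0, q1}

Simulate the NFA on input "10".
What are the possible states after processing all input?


Start: {q0}
  --1--> {q1}
  --0--> {}

{} (empty set, no valid transitions)


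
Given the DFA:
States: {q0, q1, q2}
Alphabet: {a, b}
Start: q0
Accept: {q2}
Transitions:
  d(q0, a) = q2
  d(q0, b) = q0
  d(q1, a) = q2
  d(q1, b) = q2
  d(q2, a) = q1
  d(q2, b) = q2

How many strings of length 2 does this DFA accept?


Enumerating all length-2 strings:
  "aa" -> q1 [reject]
  "ab" -> q2 [accept]
  "ba" -> q2 [accept]
  "bb" -> q0 [reject]

2 out of 4


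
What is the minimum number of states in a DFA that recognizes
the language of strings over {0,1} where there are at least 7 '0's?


States: count = 0, 1, ..., 6, and a final '>= 7' state.
Total: 7 + 1 = 8. Accept = '>= 7' state.

8


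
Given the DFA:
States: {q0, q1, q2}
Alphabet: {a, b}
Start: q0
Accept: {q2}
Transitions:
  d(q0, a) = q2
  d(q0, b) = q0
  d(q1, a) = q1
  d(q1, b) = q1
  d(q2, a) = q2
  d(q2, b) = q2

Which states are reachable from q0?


BFS from q0:
  layer 0: {q0}
  layer 1: {q2}

{q0, q2}


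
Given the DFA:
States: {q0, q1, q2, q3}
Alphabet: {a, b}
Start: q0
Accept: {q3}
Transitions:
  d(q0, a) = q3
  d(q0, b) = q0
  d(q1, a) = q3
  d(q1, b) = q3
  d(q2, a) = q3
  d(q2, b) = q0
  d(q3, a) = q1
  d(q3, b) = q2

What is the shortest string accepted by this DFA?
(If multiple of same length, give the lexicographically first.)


BFS by string length (lex-first path to each state shown):
  len 0: q0<-""
  len 1: q0<-"b", q3<-"a"
Found accept state at length 1.

"a"


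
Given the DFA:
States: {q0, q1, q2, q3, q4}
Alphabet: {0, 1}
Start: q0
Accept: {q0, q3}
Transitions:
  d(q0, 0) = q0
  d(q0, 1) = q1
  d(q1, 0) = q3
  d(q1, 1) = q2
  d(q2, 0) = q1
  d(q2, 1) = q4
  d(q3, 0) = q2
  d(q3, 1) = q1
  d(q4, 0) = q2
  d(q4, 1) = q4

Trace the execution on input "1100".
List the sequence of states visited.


Input: 1100
d(q0, 1) = q1
d(q1, 1) = q2
d(q2, 0) = q1
d(q1, 0) = q3


q0 -> q1 -> q2 -> q1 -> q3


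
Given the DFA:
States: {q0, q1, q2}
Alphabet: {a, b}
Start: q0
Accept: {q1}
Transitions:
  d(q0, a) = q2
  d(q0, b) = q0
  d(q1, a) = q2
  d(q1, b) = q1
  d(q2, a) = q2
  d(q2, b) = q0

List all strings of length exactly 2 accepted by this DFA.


All strings of length 2: 4 total
Accepted: 0

None


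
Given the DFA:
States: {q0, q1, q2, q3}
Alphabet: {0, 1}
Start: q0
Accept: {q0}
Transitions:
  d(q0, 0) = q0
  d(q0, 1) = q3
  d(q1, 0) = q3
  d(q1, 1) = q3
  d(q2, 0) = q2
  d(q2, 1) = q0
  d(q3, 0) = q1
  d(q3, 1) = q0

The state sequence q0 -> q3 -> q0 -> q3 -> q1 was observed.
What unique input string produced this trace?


Trace back each transition to find the symbol:
  q0 --[1]--> q3
  q3 --[1]--> q0
  q0 --[1]--> q3
  q3 --[0]--> q1

"1110"


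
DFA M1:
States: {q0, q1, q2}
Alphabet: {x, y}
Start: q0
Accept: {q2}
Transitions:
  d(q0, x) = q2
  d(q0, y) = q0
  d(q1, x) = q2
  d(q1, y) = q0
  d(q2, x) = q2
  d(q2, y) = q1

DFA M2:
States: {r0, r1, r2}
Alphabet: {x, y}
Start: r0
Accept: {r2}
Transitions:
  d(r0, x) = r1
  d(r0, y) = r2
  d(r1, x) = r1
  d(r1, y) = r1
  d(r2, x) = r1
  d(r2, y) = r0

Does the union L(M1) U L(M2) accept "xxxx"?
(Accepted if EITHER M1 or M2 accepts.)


M1: final=q2 accepted=True
M2: final=r1 accepted=False

Yes, union accepts


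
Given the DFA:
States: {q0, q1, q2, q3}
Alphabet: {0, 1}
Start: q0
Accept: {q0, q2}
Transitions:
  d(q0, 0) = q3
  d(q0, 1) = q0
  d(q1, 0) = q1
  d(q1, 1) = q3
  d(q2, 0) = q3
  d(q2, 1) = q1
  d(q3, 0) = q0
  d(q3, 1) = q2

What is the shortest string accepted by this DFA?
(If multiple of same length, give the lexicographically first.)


BFS by string length (lex-first path to each state shown):
  len 0: q0<-""
Found accept state at length 0.

"" (empty string)


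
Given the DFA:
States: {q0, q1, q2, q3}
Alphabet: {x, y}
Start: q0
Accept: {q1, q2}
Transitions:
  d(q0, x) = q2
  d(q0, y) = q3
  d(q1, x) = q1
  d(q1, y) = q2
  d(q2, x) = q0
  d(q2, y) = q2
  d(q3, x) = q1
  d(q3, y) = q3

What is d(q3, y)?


Looking up transition d(q3, y)

q3


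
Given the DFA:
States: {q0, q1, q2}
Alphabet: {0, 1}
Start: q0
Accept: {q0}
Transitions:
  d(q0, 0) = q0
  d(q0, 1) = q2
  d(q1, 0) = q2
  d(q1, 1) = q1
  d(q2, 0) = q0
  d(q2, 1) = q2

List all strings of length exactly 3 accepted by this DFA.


All strings of length 3: 8 total
Accepted: 4

"000", "010", "100", "110"


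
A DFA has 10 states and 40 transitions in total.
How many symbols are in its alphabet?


Each state has exactly one transition per symbol.
|alphabet| = transitions / states = 40 / 10 = 4

4


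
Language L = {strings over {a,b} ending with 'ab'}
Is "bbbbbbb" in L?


last two symbols = 'bb'

No, "bbbbbbb" is not in L


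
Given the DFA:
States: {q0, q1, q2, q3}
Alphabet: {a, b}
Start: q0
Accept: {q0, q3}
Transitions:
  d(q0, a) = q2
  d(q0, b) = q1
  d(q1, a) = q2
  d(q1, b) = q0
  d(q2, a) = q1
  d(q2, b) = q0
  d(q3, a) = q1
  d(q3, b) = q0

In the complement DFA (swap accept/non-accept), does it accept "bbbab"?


Trace: q0 -> q1 -> q0 -> q1 -> q2 -> q0
Final: q0
Original accept: {q0, q3}
Complement: q0 is in original accept

No, complement rejects (original accepts)


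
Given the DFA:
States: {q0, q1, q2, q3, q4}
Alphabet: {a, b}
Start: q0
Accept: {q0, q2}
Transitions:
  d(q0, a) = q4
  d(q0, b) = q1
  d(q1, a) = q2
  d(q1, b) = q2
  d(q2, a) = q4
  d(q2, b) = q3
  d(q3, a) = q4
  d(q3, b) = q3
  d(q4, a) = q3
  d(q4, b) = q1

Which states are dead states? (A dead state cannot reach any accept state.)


Forward reachability from each state:
  q0 -> reaches accept state q0 (live)
  q1 -> reaches accept state q2 (live)
  q2 -> reaches accept state q2 (live)
  q3 -> reaches accept state q2 (live)
  q4 -> reaches accept state q2 (live)

None (all states can reach an accept state)


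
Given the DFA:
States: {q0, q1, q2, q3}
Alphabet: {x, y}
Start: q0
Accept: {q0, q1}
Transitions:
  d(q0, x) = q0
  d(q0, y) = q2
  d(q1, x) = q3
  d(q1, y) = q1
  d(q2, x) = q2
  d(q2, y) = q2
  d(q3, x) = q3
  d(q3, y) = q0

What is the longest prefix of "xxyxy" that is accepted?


Run the DFA, marking each prefix where the state is accepting:
  "" -> q0 [accept]
  "x" -> q0 [accept]
  "xx" -> q0 [accept]
  "xxy" -> q2 [reject]
  "xxyx" -> q2 [reject]
  "xxyxy" -> q2 [reject]

"xx"
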